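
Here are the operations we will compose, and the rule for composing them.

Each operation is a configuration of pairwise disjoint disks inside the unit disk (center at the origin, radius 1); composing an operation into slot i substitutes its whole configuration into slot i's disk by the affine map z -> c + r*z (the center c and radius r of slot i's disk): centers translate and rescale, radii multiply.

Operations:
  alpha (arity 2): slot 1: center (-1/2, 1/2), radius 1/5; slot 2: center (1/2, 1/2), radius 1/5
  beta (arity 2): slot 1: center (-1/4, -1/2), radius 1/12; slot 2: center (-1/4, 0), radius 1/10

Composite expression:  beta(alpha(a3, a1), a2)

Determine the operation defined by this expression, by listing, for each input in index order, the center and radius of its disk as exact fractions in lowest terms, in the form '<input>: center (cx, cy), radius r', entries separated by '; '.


a1: center (-5/24, -11/24), radius 1/60; a2: center (-1/4, 0), radius 1/10; a3: center (-7/24, -11/24), radius 1/60

Only the slot chain above each a matters under beta; compose those maps.
for a3, the 2-step affine chain lands on center (-7/24, -11/24), radius 1/60
for a1, the 2-step affine chain lands on center (-5/24, -11/24), radius 1/60
for a2, the 1-step affine chain lands on center (-1/4, 0), radius 1/10


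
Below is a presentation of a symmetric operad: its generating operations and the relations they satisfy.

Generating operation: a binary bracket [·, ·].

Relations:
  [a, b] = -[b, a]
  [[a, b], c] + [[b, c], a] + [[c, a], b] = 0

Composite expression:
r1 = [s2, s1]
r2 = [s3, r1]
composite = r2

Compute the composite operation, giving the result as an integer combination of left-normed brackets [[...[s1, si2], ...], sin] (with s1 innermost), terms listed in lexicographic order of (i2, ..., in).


[[s1, s2], s3]

Left-normed coefficients sit on the s1-initial expansion words.
Composite bracket: [s3, [s2, s1]]
Full expansion: 4 signed words from ab - ba (2^2 = 4).
Collect the words opening with s1:
  word s1s2s3 has sign +1, contributing +[[s1, s2], s3]


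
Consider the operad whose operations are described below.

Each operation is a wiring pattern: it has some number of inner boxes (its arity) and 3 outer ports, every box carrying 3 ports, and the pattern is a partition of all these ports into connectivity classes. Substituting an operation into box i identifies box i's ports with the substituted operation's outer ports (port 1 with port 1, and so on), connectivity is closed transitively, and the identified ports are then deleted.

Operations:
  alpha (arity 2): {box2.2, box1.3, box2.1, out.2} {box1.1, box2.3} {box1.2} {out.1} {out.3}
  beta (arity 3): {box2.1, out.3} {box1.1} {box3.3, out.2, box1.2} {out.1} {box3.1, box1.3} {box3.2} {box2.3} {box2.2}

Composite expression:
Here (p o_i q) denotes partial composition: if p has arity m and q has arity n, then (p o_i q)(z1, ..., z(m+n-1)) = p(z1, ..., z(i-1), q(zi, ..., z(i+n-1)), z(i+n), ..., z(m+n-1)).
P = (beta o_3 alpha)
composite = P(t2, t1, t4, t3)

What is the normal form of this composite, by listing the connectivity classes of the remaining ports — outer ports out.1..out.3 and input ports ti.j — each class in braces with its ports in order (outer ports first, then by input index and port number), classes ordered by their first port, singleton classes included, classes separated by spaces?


Connectivity passes through glued beta-boundaries; trace each wire chain.
the subtree at alpha composes to {out.1} {out.2, t3.1, t3.2, t4.3} {out.3} {t3.3, t4.1} {t4.2} on (t4, t3); out.j = own outer ports
the subtree at beta composes to {out.1} {out.2, t2.2} {out.3, t1.1} {t1.2} {t1.3} {t2.1} {t2.3} {t3.1, t3.2, t4.3} {t3.3, t4.1} {t4.2} on (t2, t1, t4, t3); out.j = own outer ports

{out.1} {out.2, t2.2} {out.3, t1.1} {t1.2} {t1.3} {t2.1} {t2.3} {t3.1, t3.2, t4.3} {t3.3, t4.1} {t4.2}


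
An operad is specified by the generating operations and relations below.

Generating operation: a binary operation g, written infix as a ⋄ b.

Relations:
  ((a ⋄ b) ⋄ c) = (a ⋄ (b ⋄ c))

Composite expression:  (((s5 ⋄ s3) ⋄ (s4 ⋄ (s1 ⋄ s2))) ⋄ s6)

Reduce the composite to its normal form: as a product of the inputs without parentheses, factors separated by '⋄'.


Under associativity of g, the answer is the s's in reading order.
(s5 ⋄ s3) flattens to s5 ⋄ s3
(s1 ⋄ s2) flattens to s1 ⋄ s2
(s4 ⋄ (s1 ⋄ s2)) flattens to s4 ⋄ s1 ⋄ s2
((s5 ⋄ s3) ⋄ (s4 ⋄ (s1 ⋄ s2))) flattens to s5 ⋄ s3 ⋄ s4 ⋄ s1 ⋄ s2
(((s5 ⋄ s3) ⋄ (s4 ⋄ (s1 ⋄ s2))) ⋄ s6) flattens to s5 ⋄ s3 ⋄ s4 ⋄ s1 ⋄ s2 ⋄ s6

s5 ⋄ s3 ⋄ s4 ⋄ s1 ⋄ s2 ⋄ s6


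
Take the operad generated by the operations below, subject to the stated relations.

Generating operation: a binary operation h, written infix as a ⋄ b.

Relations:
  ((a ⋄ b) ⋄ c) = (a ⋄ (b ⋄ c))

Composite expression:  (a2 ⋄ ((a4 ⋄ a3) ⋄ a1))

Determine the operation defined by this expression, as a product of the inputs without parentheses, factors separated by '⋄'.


a2 ⋄ a4 ⋄ a3 ⋄ a1

All parenthesizations of h agree; list the a-inputs left to right.
(a4 ⋄ a3) reduces to a4 ⋄ a3
((a4 ⋄ a3) ⋄ a1) reduces to a4 ⋄ a3 ⋄ a1
(a2 ⋄ ((a4 ⋄ a3) ⋄ a1)) reduces to a2 ⋄ a4 ⋄ a3 ⋄ a1


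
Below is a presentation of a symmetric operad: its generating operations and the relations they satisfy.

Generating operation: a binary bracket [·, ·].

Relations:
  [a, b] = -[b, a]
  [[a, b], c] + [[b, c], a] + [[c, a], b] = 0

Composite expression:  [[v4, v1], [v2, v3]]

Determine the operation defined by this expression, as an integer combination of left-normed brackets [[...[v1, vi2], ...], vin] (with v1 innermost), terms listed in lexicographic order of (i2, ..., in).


-[[[v1, v4], v2], v3] + [[[v1, v4], v3], v2]

A multilinear Lie element is pinned by v1-initial words (v1 innermost).
Composite bracket: [[v4, v1], [v2, v3]]
Applying ab - ba throughout gives 8 signed words (2^3 = 8).
Keep just the words that open with v1:
  the word v1v4v2v3 carries sign -1 and contributes -[[[v1, v4], v2], v3]
  the word v1v4v3v2 carries sign +1 and contributes +[[[v1, v4], v3], v2]


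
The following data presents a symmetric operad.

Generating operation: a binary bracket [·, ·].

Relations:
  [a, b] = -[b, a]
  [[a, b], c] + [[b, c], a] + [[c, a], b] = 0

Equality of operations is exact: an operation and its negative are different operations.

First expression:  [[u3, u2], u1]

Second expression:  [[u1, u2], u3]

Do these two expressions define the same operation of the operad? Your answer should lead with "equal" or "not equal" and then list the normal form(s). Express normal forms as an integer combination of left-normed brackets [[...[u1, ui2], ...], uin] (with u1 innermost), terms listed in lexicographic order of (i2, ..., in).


not equal — first [[u1, u2], u3] - [[u1, u3], u2], second [[u1, u2], u3]

The first composite normalizes to [[u1, u2], u3] - [[u1, u3], u2]
The second composite normalizes to [[u1, u2], u3]
No match — not equal.


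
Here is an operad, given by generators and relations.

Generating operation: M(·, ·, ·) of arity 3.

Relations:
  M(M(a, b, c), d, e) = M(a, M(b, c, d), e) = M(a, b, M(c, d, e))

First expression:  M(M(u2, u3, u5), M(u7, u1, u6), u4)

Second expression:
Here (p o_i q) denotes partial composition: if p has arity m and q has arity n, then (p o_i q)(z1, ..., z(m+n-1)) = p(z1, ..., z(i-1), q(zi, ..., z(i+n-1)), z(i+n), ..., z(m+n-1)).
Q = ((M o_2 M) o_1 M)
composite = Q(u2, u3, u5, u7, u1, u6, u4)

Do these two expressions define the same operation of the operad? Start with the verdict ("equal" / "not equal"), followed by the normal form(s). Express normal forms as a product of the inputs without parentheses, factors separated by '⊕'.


equal — both sides give u2 ⊕ u3 ⊕ u5 ⊕ u7 ⊕ u1 ⊕ u6 ⊕ u4

Normal form of the first expression: u2 ⊕ u3 ⊕ u5 ⊕ u7 ⊕ u1 ⊕ u6 ⊕ u4
Normal form of the second expression: u2 ⊕ u3 ⊕ u5 ⊕ u7 ⊕ u1 ⊕ u6 ⊕ u4
One common form — equal.


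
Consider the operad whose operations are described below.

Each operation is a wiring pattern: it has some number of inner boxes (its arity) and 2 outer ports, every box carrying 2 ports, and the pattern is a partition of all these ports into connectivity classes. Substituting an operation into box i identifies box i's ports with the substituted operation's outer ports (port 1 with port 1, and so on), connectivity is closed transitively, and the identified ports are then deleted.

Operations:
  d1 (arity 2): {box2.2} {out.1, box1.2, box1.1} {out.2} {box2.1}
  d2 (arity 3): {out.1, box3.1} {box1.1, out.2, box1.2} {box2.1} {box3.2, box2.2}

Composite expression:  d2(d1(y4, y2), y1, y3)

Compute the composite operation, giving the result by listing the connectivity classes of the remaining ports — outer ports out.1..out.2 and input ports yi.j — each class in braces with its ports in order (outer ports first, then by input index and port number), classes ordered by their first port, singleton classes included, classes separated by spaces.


Substituting into d2 glues patterns; closure does the rest.
through d1, on inputs (y4, y2): {out.1, y4.1, y4.2} {out.2} {y2.1} {y2.2} (out.j = stage outer ports)
through d2, on inputs (y4, y2, y1, y3): {out.1, y3.1} {out.2, y4.1, y4.2} {y1.1} {y1.2, y3.2} {y2.1} {y2.2} (out.j = stage outer ports)

{out.1, y3.1} {out.2, y4.1, y4.2} {y1.1} {y1.2, y3.2} {y2.1} {y2.2}


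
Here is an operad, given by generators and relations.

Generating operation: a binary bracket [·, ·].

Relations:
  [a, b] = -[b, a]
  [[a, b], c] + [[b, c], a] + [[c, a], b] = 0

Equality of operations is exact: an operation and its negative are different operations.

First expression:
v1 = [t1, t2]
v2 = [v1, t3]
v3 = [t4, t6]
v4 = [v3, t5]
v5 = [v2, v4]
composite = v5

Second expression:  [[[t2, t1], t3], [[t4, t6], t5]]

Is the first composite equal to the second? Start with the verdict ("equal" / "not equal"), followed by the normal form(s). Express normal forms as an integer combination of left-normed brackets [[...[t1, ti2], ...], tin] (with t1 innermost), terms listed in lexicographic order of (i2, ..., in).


not equal; first: [[[[[t1, t2], t3], t4], t6], t5] - [[[[[t1, t2], t3], t5], t4], t6] + [[[[[t1, t2], t3], t5], t6], t4] - [[[[[t1, t2], t3], t6], t4], t5]; second: -[[[[[t1, t2], t3], t4], t6], t5] + [[[[[t1, t2], t3], t5], t4], t6] - [[[[[t1, t2], t3], t5], t6], t4] + [[[[[t1, t2], t3], t6], t4], t5]

In normal form, the first expression is [[[[[t1, t2], t3], t4], t6], t5] - [[[[[t1, t2], t3], t5], t4], t6] + [[[[[t1, t2], t3], t5], t6], t4] - [[[[[t1, t2], t3], t6], t4], t5]
In normal form, the second expression is -[[[[[t1, t2], t3], t4], t6], t5] + [[[[[t1, t2], t3], t5], t4], t6] - [[[[[t1, t2], t3], t5], t6], t4] + [[[[[t1, t2], t3], t6], t4], t5]
They disagree, so not equal.


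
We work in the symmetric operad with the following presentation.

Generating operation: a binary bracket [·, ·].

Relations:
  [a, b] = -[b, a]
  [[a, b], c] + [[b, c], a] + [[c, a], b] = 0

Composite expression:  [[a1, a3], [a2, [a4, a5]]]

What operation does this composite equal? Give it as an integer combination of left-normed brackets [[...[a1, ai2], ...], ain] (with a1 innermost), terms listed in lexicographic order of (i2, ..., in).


[[[[a1, a3], a2], a4], a5] - [[[[a1, a3], a2], a5], a4] - [[[[a1, a3], a4], a5], a2] + [[[[a1, a3], a5], a4], a2]

In the tensor algebra, words opening a1 carry the a1-anchored form.
Composite bracket: [[a1, a3], [a2, [a4, a5]]]
Applying ab - ba throughout gives 16 signed words (2^4 = 16).
The a1-initial words carry the normal form:
  a1a3a2a4a5 appears with sign +1, giving the term +[[[[a1, a3], a2], a4], a5]
  a1a3a2a5a4 appears with sign -1, giving the term -[[[[a1, a3], a2], a5], a4]
  a1a3a4a5a2 appears with sign -1, giving the term -[[[[a1, a3], a4], a5], a2]
  a1a3a5a4a2 appears with sign +1, giving the term +[[[[a1, a3], a5], a4], a2]


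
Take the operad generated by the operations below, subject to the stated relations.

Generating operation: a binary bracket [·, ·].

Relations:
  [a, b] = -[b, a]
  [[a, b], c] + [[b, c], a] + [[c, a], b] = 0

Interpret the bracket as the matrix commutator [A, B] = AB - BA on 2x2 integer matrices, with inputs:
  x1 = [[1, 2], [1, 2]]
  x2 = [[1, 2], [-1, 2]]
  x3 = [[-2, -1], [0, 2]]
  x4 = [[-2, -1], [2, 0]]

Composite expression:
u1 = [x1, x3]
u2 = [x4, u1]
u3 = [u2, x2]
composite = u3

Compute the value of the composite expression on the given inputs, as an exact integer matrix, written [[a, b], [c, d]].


[x1, x3] = [[1, 9], [-4, -1]]
[x4, [x1, x3]] = [[-14, -16], [-4, 14]]
[[x4, [x1, x3]], x2] = [[24, -72], [-24, -24]]

[[24, -72], [-24, -24]]


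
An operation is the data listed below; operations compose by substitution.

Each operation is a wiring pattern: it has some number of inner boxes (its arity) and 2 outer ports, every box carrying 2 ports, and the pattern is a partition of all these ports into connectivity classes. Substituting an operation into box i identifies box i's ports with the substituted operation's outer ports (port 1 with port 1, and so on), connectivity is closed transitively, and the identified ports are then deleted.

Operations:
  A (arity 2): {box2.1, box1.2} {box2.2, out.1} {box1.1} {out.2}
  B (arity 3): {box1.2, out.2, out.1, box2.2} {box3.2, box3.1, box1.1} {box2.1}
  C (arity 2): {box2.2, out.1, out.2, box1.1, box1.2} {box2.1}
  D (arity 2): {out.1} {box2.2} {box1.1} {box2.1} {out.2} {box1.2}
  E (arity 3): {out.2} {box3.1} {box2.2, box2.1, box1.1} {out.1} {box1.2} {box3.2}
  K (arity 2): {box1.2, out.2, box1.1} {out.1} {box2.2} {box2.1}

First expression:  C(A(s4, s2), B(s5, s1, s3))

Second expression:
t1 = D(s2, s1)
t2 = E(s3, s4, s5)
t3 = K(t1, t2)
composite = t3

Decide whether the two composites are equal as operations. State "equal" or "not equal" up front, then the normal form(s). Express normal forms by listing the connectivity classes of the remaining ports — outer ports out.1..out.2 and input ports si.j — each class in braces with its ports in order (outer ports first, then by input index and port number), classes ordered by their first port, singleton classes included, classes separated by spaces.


not equal; first: {out.1, out.2, s1.2, s2.2, s5.2} {s1.1} {s2.1, s4.2} {s3.1, s3.2, s5.1} {s4.1}; second: {out.1} {out.2} {s1.1} {s1.2} {s2.1} {s2.2} {s3.1, s4.1, s4.2} {s3.2} {s5.1} {s5.2}


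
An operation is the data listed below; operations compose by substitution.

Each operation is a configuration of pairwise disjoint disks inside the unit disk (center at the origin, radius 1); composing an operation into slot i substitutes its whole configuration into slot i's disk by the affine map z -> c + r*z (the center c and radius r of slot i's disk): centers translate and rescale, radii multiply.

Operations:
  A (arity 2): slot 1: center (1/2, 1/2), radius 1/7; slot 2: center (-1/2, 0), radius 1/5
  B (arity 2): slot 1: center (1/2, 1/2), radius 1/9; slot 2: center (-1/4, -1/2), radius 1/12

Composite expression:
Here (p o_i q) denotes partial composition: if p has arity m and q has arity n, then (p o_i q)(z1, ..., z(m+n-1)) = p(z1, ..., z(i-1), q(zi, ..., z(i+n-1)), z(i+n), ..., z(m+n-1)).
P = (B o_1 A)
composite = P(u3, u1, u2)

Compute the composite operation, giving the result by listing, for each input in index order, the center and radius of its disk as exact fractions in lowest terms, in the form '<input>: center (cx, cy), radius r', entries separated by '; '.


u1: center (4/9, 1/2), radius 1/45; u2: center (-1/4, -1/2), radius 1/12; u3: center (5/9, 5/9), radius 1/63

Each u-disk chains the slot maps above it in B; radii multiply.
for u3, the 2-step affine chain lands on center (5/9, 5/9), radius 1/63
for u1, the 2-step affine chain lands on center (4/9, 1/2), radius 1/45
for u2, the 1-step affine chain lands on center (-1/4, -1/2), radius 1/12


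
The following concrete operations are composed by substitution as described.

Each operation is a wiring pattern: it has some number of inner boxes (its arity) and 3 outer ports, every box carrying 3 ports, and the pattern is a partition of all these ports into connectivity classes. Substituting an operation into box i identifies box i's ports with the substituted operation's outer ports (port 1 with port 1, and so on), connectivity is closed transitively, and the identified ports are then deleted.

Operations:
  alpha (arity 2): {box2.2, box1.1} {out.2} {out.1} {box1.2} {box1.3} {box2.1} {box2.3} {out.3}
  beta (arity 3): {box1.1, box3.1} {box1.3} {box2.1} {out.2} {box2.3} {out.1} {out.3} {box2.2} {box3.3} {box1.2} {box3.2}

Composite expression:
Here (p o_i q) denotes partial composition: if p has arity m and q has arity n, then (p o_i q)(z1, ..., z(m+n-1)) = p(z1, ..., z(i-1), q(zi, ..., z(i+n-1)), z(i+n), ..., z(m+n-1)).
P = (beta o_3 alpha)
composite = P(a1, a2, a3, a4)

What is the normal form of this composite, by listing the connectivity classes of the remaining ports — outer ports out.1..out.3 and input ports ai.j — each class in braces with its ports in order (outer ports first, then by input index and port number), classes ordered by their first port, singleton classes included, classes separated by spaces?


Two ports join when wires chain via beta-identified ports.
the subtree at alpha composes to {out.1} {out.2} {out.3} {a3.1, a4.2} {a3.2} {a3.3} {a4.1} {a4.3} on (a3, a4); out.j = own outer ports
the subtree at beta composes to {out.1} {out.2} {out.3} {a1.1} {a1.2} {a1.3} {a2.1} {a2.2} {a2.3} {a3.1, a4.2} {a3.2} {a3.3} {a4.1} {a4.3} on (a1, a2, a3, a4); out.j = own outer ports

{out.1} {out.2} {out.3} {a1.1} {a1.2} {a1.3} {a2.1} {a2.2} {a2.3} {a3.1, a4.2} {a3.2} {a3.3} {a4.1} {a4.3}


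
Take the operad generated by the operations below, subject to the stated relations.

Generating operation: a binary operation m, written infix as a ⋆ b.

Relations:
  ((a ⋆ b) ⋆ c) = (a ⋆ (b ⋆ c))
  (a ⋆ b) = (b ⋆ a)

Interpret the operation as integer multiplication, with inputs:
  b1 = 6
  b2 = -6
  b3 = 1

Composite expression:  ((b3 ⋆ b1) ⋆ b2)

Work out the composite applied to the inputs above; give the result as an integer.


(b3 ⋆ b1) = 6
((b3 ⋆ b1) ⋆ b2) = -36

-36


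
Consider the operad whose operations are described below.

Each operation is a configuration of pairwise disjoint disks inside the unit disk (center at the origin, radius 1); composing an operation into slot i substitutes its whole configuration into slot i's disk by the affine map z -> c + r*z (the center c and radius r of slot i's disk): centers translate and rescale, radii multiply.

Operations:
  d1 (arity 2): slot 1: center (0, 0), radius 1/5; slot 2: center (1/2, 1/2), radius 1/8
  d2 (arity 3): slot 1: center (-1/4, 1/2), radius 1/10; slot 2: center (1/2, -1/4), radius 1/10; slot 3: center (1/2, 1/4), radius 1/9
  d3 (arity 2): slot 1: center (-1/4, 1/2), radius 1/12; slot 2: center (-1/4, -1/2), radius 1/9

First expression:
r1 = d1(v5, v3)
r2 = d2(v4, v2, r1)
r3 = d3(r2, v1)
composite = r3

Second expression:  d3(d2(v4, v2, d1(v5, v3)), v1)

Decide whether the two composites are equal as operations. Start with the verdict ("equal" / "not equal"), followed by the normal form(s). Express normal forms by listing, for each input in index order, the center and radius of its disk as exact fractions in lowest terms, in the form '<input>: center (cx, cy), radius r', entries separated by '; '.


equal — both sides give v1: center (-1/4, -1/2), radius 1/9; v2: center (-5/24, 23/48), radius 1/120; v3: center (-11/54, 227/432), radius 1/864; v4: center (-13/48, 13/24), radius 1/120; v5: center (-5/24, 25/48), radius 1/540


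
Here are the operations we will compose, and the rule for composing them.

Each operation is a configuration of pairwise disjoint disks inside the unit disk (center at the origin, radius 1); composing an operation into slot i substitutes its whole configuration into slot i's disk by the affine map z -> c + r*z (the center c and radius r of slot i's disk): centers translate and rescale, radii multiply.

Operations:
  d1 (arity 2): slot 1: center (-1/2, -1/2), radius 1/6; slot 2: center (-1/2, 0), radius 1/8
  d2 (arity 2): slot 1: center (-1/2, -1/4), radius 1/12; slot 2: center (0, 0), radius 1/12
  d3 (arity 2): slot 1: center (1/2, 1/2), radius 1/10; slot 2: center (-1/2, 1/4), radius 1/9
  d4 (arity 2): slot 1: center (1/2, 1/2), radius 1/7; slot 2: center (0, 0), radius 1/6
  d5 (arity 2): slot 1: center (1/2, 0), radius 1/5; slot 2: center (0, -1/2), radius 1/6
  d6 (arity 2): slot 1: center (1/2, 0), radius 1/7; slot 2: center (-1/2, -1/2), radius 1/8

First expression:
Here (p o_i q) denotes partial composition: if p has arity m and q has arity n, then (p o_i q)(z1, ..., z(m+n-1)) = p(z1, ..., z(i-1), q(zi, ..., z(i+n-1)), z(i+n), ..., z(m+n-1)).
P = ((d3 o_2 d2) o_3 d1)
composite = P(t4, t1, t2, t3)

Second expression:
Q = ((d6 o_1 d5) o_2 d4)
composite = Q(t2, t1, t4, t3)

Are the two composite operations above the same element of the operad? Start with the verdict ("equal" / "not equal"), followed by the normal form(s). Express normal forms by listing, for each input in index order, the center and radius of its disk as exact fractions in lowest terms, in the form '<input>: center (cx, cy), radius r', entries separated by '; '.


The first expression reduces to t1: center (-5/9, 2/9), radius 1/108; t2: center (-109/216, 53/216), radius 1/648; t3: center (-109/216, 1/4), radius 1/864; t4: center (1/2, 1/2), radius 1/10
The second expression reduces to t1: center (43/84, -5/84), radius 1/294; t2: center (4/7, 0), radius 1/35; t3: center (-1/2, -1/2), radius 1/8; t4: center (1/2, -1/14), radius 1/252
The forms do not match — not equal.

not equal; first: t1: center (-5/9, 2/9), radius 1/108; t2: center (-109/216, 53/216), radius 1/648; t3: center (-109/216, 1/4), radius 1/864; t4: center (1/2, 1/2), radius 1/10; second: t1: center (43/84, -5/84), radius 1/294; t2: center (4/7, 0), radius 1/35; t3: center (-1/2, -1/2), radius 1/8; t4: center (1/2, -1/14), radius 1/252


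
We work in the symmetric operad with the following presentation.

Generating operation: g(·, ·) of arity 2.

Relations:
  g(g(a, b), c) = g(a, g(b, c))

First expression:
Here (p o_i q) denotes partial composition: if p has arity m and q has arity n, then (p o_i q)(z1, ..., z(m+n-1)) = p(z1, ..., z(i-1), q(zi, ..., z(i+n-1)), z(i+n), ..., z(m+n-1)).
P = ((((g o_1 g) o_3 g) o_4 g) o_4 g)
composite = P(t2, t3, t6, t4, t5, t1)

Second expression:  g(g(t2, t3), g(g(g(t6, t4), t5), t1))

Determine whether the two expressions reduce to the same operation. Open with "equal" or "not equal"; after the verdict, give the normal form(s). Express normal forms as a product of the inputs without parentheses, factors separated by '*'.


The first expression reduces to t2 * t3 * t6 * t4 * t5 * t1
The second expression reduces to t2 * t3 * t6 * t4 * t5 * t1
The forms coincide; equal.

equal; the common form is t2 * t3 * t6 * t4 * t5 * t1


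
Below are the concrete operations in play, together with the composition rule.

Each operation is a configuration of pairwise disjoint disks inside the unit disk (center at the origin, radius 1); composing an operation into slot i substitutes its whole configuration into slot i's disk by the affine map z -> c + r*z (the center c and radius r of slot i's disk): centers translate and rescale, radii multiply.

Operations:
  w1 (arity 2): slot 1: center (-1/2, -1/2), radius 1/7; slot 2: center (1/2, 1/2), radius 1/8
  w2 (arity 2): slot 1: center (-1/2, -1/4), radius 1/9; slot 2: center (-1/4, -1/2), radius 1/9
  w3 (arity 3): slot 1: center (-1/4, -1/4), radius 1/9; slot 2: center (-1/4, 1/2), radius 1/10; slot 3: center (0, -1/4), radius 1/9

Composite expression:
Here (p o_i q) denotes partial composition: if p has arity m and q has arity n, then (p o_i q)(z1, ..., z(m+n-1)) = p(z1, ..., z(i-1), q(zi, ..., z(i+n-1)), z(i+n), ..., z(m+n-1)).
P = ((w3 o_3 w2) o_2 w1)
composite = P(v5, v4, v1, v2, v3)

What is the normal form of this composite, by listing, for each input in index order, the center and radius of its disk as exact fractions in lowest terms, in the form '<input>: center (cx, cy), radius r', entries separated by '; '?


v1: center (-1/5, 11/20), radius 1/80; v2: center (-1/18, -5/18), radius 1/81; v3: center (-1/36, -11/36), radius 1/81; v4: center (-3/10, 9/20), radius 1/70; v5: center (-1/4, -1/4), radius 1/9

Below w3, radii multiply path by path; the v-disk centers shift.
tracing v5 down its 1-map path: center (-1/4, -1/4), radius 1/9
tracing v4 down its 2-map path: center (-3/10, 9/20), radius 1/70
tracing v1 down its 2-map path: center (-1/5, 11/20), radius 1/80
tracing v2 down its 2-map path: center (-1/18, -5/18), radius 1/81
tracing v3 down its 2-map path: center (-1/36, -11/36), radius 1/81


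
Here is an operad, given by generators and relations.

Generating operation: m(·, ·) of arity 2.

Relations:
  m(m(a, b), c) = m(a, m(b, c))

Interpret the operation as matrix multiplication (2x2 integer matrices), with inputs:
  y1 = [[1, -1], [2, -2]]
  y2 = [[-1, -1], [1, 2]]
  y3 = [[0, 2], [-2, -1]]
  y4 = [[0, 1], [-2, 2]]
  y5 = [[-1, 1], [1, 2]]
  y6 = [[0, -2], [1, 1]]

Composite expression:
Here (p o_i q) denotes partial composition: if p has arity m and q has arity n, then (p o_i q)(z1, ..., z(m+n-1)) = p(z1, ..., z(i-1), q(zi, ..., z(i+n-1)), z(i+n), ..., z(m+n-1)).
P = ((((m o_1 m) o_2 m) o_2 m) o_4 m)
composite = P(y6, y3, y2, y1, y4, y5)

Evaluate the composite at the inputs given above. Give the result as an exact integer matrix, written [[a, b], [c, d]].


m(y3, y2) = [[2, 4], [1, 0]]
m(y1, y4) = [[2, -1], [4, -2]]
m(m(y3, y2), m(y1, y4)) = [[20, -10], [2, -1]]
m(y6, m(m(y3, y2), m(y1, y4))) = [[-4, 2], [22, -11]]
m(m(y6, m(m(y3, y2), m(y1, y4))), y5) = [[6, 0], [-33, 0]]

[[6, 0], [-33, 0]]


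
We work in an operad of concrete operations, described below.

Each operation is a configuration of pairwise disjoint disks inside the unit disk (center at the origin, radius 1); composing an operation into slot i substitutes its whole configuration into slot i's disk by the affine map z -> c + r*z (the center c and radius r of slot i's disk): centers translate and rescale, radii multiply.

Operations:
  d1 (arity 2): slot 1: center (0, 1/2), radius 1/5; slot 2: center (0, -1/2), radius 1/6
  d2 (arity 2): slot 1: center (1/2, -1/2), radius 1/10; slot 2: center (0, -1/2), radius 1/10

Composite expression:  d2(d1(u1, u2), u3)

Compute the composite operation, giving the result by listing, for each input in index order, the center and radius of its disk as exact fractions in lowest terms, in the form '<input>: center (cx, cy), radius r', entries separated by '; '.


Only the slot chain above each u matters under d2; compose those maps.
tracing u1 down its 2-map path: center (1/2, -9/20), radius 1/50
tracing u2 down its 2-map path: center (1/2, -11/20), radius 1/60
tracing u3 down its 1-map path: center (0, -1/2), radius 1/10

u1: center (1/2, -9/20), radius 1/50; u2: center (1/2, -11/20), radius 1/60; u3: center (0, -1/2), radius 1/10


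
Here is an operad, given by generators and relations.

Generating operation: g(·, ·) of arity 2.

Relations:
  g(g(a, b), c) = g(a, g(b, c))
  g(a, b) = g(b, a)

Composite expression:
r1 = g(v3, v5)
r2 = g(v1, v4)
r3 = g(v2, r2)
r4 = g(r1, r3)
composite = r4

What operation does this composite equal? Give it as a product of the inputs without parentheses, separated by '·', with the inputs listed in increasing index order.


v1 · v2 · v3 · v4 · v5

Both nesting and order wash out for g; what remains is which v's occur.
g(v3, v5) unparenthesizes to v3 · v5
g(v1, v4) unparenthesizes to v1 · v4
g(v2, g(v1, v4)) unparenthesizes to v2 · v1 · v4
g(g(v3, v5), g(v2, g(v1, v4))) unparenthesizes to v3 · v5 · v2 · v1 · v4
putting the inputs in ascending order: v1 · v2 · v3 · v4 · v5


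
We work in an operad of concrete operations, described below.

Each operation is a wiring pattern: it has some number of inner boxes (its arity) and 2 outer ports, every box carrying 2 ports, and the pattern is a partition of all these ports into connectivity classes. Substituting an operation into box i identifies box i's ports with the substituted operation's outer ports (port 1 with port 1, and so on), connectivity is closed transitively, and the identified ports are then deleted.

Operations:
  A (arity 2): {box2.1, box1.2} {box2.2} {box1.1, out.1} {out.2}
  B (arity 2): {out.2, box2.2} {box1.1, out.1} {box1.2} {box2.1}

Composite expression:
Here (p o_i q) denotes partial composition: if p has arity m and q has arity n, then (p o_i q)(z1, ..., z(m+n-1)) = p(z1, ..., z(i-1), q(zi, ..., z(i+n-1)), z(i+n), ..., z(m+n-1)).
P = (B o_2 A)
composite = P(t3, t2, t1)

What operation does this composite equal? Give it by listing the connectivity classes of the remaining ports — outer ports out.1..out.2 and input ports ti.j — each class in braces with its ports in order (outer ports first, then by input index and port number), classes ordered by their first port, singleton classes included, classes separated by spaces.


{out.1, t3.1} {out.2} {t1.1, t2.2} {t1.2} {t2.1} {t3.2}

Substituting into B glues patterns; closure does the rest.
composing A on (t2, t1), with out.j its own outer ports: {out.1, t2.1} {out.2} {t1.1, t2.2} {t1.2}
composing B on (t3, t2, t1), with out.j its own outer ports: {out.1, t3.1} {out.2} {t1.1, t2.2} {t1.2} {t2.1} {t3.2}


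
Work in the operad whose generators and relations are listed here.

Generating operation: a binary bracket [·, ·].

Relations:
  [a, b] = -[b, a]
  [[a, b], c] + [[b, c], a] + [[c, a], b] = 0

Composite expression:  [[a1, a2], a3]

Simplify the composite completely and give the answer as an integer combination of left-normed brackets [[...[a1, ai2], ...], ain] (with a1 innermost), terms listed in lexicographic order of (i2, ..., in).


[[a1, a2], a3]

A multilinear Lie element is pinned by a1-initial words (a1 innermost).
Composite bracket: [[a1, a2], a3]
Applying ab - ba throughout gives 4 signed words (2^2 = 4).
Words beginning with a1 determine it all:
  word a1a2a3 has sign +1, contributing +[[a1, a2], a3]


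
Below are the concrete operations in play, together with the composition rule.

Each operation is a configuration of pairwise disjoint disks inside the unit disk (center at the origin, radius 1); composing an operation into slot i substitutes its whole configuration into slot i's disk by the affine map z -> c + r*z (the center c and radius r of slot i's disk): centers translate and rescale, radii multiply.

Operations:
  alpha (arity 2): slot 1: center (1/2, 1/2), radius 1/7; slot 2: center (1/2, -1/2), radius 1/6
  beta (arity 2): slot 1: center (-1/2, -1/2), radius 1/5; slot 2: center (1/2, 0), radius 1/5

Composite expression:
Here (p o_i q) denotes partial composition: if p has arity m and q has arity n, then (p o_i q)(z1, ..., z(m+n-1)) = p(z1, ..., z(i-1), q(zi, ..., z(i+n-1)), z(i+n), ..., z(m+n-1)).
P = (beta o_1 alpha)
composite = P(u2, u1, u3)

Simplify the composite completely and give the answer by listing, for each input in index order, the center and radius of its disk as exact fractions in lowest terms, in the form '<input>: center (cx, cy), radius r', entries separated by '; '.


u1: center (-2/5, -3/5), radius 1/30; u2: center (-2/5, -2/5), radius 1/35; u3: center (1/2, 0), radius 1/5

Affine substitution under beta: radii multiply and u-centers shift.
input u2: applying the 2 nested substitutions gives center (-2/5, -2/5), radius 1/35
input u1: applying the 2 nested substitutions gives center (-2/5, -3/5), radius 1/30
input u3: applying the 1 nested substitution gives center (1/2, 0), radius 1/5


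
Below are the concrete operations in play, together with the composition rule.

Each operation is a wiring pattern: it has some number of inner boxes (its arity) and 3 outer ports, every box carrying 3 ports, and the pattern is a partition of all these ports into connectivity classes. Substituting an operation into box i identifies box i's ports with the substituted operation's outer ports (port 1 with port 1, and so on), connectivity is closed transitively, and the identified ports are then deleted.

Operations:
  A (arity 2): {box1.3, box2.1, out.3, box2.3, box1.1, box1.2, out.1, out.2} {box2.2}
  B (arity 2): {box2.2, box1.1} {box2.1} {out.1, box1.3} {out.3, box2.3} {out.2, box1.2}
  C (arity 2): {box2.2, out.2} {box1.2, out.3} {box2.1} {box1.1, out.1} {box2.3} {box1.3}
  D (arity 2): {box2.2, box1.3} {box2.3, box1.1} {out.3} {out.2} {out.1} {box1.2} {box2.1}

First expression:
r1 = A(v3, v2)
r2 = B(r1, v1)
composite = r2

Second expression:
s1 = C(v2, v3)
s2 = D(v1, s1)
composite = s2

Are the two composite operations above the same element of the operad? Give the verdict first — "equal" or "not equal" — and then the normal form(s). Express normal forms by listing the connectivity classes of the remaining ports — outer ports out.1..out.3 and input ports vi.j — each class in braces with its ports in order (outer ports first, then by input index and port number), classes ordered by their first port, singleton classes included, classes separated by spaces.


not equal: they reduce to {out.1, out.2, v1.2, v2.1, v2.3, v3.1, v3.2, v3.3} {out.3, v1.3} {v1.1} {v2.2} and {out.1} {out.2} {out.3} {v1.1, v2.2} {v1.2} {v1.3, v3.2} {v2.1} {v2.3} {v3.1} {v3.3}

Reducing the first expression gives {out.1, out.2, v1.2, v2.1, v2.3, v3.1, v3.2, v3.3} {out.3, v1.3} {v1.1} {v2.2}
Reducing the second expression gives {out.1} {out.2} {out.3} {v1.1, v2.2} {v1.2} {v1.3, v3.2} {v2.1} {v2.3} {v3.1} {v3.3}
They disagree, so not equal.


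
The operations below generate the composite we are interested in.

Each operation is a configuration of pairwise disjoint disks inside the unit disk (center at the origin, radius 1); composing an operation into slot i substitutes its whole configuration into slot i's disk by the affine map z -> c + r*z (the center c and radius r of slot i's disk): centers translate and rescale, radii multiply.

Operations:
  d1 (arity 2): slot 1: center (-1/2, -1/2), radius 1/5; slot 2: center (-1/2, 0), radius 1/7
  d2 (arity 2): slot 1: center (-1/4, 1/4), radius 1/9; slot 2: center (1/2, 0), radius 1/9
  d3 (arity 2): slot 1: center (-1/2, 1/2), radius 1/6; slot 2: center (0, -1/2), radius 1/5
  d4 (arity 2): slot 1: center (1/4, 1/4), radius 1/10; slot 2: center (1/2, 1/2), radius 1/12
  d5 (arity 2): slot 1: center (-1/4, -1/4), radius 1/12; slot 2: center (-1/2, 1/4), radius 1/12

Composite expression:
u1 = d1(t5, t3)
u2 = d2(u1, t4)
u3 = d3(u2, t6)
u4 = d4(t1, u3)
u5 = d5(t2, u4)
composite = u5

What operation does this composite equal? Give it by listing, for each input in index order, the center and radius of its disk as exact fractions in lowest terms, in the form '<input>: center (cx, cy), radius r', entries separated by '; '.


Below d5, radii multiply path by path; the t-disk centers shift.
t2 passes through 1 substitution, ending at center (-1/4, -1/4), radius 1/12
t1 passes through 2 substitutions, ending at center (-23/48, 13/48), radius 1/120
t5 passes through 5 substitutions, ending at center (-14375/31104, 9187/31104), radius 1/38880
t3 passes through 5 substitutions, ending at center (-14375/31104, 1021/3456), radius 1/54432
t4 passes through 4 substitutions, ending at center (-797/1728, 85/288), radius 1/7776
t6 passes through 3 substitutions, ending at center (-11/24, 83/288), radius 1/720

t1: center (-23/48, 13/48), radius 1/120; t2: center (-1/4, -1/4), radius 1/12; t3: center (-14375/31104, 1021/3456), radius 1/54432; t4: center (-797/1728, 85/288), radius 1/7776; t5: center (-14375/31104, 9187/31104), radius 1/38880; t6: center (-11/24, 83/288), radius 1/720


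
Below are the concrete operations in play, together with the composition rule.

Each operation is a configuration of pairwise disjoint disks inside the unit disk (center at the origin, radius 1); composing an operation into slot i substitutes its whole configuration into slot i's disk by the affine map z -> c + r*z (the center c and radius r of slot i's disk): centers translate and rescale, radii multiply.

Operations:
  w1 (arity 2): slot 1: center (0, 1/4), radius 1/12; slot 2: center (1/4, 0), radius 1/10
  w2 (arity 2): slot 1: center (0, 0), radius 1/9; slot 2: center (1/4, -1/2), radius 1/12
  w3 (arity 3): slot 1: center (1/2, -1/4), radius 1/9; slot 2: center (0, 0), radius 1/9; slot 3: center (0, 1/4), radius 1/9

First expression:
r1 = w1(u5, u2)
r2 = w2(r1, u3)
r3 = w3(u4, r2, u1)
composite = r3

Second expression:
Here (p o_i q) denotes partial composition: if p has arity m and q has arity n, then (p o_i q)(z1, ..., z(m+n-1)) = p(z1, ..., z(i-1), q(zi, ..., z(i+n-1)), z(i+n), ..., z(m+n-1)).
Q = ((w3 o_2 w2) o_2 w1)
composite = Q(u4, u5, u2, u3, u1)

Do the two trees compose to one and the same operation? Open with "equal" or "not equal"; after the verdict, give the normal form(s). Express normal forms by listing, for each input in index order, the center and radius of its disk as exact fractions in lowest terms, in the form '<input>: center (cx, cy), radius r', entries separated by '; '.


equal; both compose to u1: center (0, 1/4), radius 1/9; u2: center (1/324, 0), radius 1/810; u3: center (1/36, -1/18), radius 1/108; u4: center (1/2, -1/4), radius 1/9; u5: center (0, 1/324), radius 1/972

The first expression reduces to u1: center (0, 1/4), radius 1/9; u2: center (1/324, 0), radius 1/810; u3: center (1/36, -1/18), radius 1/108; u4: center (1/2, -1/4), radius 1/9; u5: center (0, 1/324), radius 1/972
The second expression reduces to u1: center (0, 1/4), radius 1/9; u2: center (1/324, 0), radius 1/810; u3: center (1/36, -1/18), radius 1/108; u4: center (1/2, -1/4), radius 1/9; u5: center (0, 1/324), radius 1/972
One common form — equal.


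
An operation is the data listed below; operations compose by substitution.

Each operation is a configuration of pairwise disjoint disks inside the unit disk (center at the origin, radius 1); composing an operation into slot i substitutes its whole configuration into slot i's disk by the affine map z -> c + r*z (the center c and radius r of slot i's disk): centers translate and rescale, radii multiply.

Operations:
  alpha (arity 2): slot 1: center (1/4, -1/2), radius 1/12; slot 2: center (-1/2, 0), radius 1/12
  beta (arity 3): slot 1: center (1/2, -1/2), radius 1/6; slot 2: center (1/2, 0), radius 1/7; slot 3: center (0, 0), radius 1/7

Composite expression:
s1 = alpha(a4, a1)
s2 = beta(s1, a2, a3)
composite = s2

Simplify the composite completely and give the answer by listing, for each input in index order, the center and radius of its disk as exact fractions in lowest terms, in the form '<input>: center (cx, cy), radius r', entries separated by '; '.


a1: center (5/12, -1/2), radius 1/72; a2: center (1/2, 0), radius 1/7; a3: center (0, 0), radius 1/7; a4: center (13/24, -7/12), radius 1/72


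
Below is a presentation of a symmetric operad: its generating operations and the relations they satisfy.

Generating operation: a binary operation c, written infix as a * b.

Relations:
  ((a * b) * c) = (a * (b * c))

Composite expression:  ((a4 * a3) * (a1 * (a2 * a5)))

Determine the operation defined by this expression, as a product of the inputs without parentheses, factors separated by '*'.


a4 * a3 * a1 * a2 * a5

The c-tree's shape is irrelevant; the a-reading-order decides.
(a4 * a3) flattens to a4 * a3
(a2 * a5) flattens to a2 * a5
(a1 * (a2 * a5)) flattens to a1 * a2 * a5
((a4 * a3) * (a1 * (a2 * a5))) flattens to a4 * a3 * a1 * a2 * a5


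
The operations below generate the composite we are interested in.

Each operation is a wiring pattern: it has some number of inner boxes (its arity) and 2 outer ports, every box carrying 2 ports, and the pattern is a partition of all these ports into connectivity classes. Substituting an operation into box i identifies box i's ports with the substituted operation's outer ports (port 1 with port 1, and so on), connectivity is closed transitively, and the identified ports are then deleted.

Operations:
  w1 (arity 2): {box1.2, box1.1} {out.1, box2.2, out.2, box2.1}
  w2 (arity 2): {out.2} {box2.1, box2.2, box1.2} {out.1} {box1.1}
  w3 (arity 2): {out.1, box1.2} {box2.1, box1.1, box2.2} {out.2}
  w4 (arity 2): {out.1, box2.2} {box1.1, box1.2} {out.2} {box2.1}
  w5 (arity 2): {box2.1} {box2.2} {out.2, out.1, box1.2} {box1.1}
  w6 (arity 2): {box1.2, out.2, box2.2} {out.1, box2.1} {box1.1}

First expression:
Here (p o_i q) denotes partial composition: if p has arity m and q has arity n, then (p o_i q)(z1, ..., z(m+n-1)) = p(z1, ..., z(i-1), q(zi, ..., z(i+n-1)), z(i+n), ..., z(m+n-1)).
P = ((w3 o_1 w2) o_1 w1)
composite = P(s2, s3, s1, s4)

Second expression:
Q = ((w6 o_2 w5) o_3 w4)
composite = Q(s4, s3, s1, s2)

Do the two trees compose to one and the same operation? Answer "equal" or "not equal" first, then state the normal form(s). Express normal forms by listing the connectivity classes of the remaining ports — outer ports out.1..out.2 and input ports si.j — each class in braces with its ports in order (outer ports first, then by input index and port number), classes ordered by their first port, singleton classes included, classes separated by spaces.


not equal; the first gives {out.1} {out.2} {s1.1, s1.2, s3.1, s3.2} {s2.1, s2.2} {s4.1, s4.2} and the second {out.1, out.2, s3.2, s4.2} {s1.1, s1.2} {s2.1} {s2.2} {s3.1} {s4.1}

The first composite normalizes to {out.1} {out.2} {s1.1, s1.2, s3.1, s3.2} {s2.1, s2.2} {s4.1, s4.2}
The second composite normalizes to {out.1, out.2, s3.2, s4.2} {s1.1, s1.2} {s2.1} {s2.2} {s3.1} {s4.1}
Different reductions; not equal.
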